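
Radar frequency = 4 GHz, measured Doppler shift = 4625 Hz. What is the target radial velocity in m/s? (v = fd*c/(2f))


v = 4625 * 3e8 / (2 * 4000000000.0) = 173.4 m/s

173.4 m/s


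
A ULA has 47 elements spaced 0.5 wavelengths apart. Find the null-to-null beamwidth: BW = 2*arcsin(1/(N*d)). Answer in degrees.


1/(N*d) = 1/(47*0.5) = 0.042553
BW = 2*arcsin(0.042553) = 4.9 degrees

4.9 degrees


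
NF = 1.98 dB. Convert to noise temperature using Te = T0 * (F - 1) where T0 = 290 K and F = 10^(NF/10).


NF_lin = 10^(1.98/10) = 1.577611
Te = 290 * (1.577611 - 1) = 167.5 K

167.5 K


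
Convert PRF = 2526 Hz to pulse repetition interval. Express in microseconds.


PRI = 1/2526 = 0.0003958828 s = 395.9 us

395.9 us


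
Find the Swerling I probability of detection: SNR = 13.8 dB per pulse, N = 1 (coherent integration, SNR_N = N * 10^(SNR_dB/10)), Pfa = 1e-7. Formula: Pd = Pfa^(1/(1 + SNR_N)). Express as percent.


SNR_lin = 10^(13.8/10) = 23.98833
SNR_N = 1 * 23.98833 = 23.98833
1/(1 + SNR_N) = 1/24.98833 = 0.0400187
Pd = (1e-7)^0.0400187 = 0.52465
Pd = 52.5%

52.5%


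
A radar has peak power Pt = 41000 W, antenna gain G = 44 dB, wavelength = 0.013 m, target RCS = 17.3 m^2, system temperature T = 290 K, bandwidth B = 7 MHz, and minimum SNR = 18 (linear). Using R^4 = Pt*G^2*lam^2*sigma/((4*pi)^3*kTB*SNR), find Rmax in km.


G_lin = 10^(44/10) = 25118.864315
R^4 = 41000 * 25118.864315^2 * 0.013^2 * 17.3 / ((4*pi)^3 * 1.38e-23 * 290 * 7000000.0 * 18)
R^4 = 7.55857e19 m^4
R_max = (7.55857e19)^(1/4) = 93241.6 m = 93.2 km

93.2 km


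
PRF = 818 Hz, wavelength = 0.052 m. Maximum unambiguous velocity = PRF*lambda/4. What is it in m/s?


V_ua = 818 * 0.052 / 4 = 10.6 m/s

10.6 m/s


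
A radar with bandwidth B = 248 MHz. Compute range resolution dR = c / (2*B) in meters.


dR = 3e8 / (2 * 248000000.0) = 0.6 m

0.6 m


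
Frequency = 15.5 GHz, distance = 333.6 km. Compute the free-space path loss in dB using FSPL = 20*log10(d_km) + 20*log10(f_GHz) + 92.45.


20*log10(333.6) = 50.46
20*log10(15.5) = 23.81
FSPL = 166.7 dB

166.7 dB


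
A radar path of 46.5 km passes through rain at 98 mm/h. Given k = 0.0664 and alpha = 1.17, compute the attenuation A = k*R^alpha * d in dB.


gamma = 0.0664 * 98^1.17 = 14.187393 dB/km
A = 14.187393 * 46.5 = 659.71 dB

659.71 dB


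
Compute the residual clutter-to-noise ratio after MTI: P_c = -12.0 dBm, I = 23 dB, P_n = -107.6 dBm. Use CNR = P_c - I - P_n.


CNR = -12.0 - 23 - (-107.6) = 72.6 dB

72.6 dB


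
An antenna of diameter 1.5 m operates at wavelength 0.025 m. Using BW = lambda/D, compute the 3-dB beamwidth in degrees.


BW_rad = 0.025 / 1.5 = 0.016667
BW_deg = 0.95 degrees

0.95 degrees


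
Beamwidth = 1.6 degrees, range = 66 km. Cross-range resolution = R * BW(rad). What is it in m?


BW_rad = 0.027925268
CR = 66000 * 0.027925268 = 1843.1 m

1843.1 m


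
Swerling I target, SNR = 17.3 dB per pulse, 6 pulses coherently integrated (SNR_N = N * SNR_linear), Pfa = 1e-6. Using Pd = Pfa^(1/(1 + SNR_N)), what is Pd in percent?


SNR_lin = 10^(17.3/10) = 53.70318
SNR_N = 6 * 53.70318 = 322.21908
1/(1 + SNR_N) = 1/323.21908 = 0.0030939
Pd = (1e-6)^0.0030939 = 0.95816
Pd = 95.8%

95.8%


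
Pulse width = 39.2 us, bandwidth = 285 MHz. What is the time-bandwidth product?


TBP = 39.2 * 285 = 11172.0

11172.0


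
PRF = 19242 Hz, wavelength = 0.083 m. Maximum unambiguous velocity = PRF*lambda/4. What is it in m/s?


V_ua = 19242 * 0.083 / 4 = 399.3 m/s

399.3 m/s


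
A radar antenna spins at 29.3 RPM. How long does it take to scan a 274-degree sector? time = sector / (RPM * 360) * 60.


t = 274 / (29.3 * 360) * 60 = 1.56 s

1.56 s


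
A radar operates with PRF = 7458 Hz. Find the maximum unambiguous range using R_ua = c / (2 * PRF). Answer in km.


R_ua = 3e8 / (2 * 7458) = 20112.6 m = 20.1 km

20.1 km


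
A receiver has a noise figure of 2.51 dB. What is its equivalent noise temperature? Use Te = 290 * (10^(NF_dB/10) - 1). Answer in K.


NF_lin = 10^(2.51/10) = 1.782379
Te = 290 * (1.782379 - 1) = 226.9 K

226.9 K


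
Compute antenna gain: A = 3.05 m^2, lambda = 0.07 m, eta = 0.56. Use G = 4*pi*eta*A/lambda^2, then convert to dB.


G_linear = 4*pi*0.56*3.05/0.07^2 = 4380.28
G_dB = 10*log10(4380.28) = 36.4 dB

36.4 dB


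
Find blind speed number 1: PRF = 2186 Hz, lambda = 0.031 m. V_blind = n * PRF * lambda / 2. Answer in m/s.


V_blind = 1 * 2186 * 0.031 / 2 = 33.9 m/s

33.9 m/s


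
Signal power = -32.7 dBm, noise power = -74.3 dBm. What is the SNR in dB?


SNR = -32.7 - (-74.3) = 41.6 dB

41.6 dB


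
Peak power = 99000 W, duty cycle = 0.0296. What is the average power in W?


P_avg = 99000 * 0.0296 = 2930.4 W

2930.4 W


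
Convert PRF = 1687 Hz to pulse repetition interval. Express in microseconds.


PRI = 1/1687 = 0.0005927682 s = 592.8 us

592.8 us


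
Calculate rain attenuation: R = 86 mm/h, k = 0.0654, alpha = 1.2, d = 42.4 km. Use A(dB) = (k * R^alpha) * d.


gamma = 0.0654 * 86^1.2 = 13.708057 dB/km
A = 13.708057 * 42.4 = 581.22 dB

581.22 dB


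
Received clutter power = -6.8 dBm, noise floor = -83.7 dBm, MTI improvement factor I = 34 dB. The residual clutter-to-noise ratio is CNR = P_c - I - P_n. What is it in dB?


CNR = -6.8 - 34 - (-83.7) = 42.9 dB

42.9 dB


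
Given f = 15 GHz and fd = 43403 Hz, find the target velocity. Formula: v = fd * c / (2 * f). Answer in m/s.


v = 43403 * 3e8 / (2 * 15000000000.0) = 434.0 m/s

434.0 m/s


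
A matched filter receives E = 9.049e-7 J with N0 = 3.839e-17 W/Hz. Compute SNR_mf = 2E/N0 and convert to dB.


SNR_lin = 2 * 9.049e-7 / 3.839e-17 = 4.714e10
SNR_dB = 10*log10(4.714e10) = 106.7 dB

106.7 dB


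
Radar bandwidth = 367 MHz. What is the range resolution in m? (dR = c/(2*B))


dR = 3e8 / (2 * 367000000.0) = 0.41 m

0.41 m


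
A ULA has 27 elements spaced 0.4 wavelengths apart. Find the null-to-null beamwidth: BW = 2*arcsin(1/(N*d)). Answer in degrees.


1/(N*d) = 1/(27*0.4) = 0.092593
BW = 2*arcsin(0.092593) = 10.6 degrees

10.6 degrees


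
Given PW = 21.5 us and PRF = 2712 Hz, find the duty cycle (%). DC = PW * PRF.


DC = 21.5e-6 * 2712 * 100 = 5.83%

5.83%


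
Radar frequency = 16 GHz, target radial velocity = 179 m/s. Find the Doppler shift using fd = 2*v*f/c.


fd = 2 * 179 * 16000000000.0 / 3e8 = 19093.3 Hz

19093.3 Hz


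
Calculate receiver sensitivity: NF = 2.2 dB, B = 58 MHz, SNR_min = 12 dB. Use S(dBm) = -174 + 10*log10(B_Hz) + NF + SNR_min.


10*log10(58000000.0) = 77.63
S = -174 + 77.63 + 2.2 + 12 = -82.2 dBm

-82.2 dBm


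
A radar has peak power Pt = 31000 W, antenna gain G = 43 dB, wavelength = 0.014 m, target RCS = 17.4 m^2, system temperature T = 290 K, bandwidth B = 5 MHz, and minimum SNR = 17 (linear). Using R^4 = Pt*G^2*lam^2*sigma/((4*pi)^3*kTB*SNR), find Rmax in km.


G_lin = 10^(43/10) = 19952.62315
R^4 = 31000 * 19952.62315^2 * 0.014^2 * 17.4 / ((4*pi)^3 * 1.38e-23 * 290 * 5000000.0 * 17)
R^4 = 6.23507e19 m^4
R_max = (6.23507e19)^(1/4) = 88860.8 m = 88.9 km

88.9 km


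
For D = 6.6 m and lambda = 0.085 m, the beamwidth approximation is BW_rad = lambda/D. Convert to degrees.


BW_rad = 0.085 / 6.6 = 0.012879
BW_deg = 0.74 degrees

0.74 degrees


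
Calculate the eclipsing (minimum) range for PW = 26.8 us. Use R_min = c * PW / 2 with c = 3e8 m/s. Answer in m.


R_min = 3e8 * 26.8e-6 / 2 = 4020.0 m

4020.0 m


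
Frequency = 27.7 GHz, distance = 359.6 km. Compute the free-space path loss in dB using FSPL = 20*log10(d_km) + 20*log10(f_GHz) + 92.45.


20*log10(359.6) = 51.12
20*log10(27.7) = 28.85
FSPL = 172.4 dB

172.4 dB


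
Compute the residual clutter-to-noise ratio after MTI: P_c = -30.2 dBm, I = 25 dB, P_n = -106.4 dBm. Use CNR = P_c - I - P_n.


CNR = -30.2 - 25 - (-106.4) = 51.2 dB

51.2 dB


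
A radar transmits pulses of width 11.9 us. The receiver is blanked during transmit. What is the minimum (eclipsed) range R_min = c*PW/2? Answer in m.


R_min = 3e8 * 11.9e-6 / 2 = 1785.0 m

1785.0 m


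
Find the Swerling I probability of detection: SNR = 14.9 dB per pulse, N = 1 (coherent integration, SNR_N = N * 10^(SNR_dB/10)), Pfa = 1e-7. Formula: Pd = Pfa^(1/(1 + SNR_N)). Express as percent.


SNR_lin = 10^(14.9/10) = 30.90295
SNR_N = 1 * 30.90295 = 30.90295
1/(1 + SNR_N) = 1/31.90295 = 0.0313451
Pd = (1e-7)^0.0313451 = 0.60337
Pd = 60.3%

60.3%


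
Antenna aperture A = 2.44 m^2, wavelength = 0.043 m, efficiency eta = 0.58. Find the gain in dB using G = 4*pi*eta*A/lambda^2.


G_linear = 4*pi*0.58*2.44/0.043^2 = 9618.13
G_dB = 10*log10(9618.13) = 39.8 dB

39.8 dB


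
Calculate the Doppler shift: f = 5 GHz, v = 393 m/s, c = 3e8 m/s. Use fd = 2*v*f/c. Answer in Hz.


fd = 2 * 393 * 5000000000.0 / 3e8 = 13100.0 Hz

13100.0 Hz


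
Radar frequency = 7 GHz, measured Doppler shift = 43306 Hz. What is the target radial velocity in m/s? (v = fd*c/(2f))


v = 43306 * 3e8 / (2 * 7000000000.0) = 928.0 m/s

928.0 m/s


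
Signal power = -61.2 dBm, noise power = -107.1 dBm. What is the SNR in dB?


SNR = -61.2 - (-107.1) = 45.9 dB

45.9 dB


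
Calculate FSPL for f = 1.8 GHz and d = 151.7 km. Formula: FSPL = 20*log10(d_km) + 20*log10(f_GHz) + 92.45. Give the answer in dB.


20*log10(151.7) = 43.62
20*log10(1.8) = 5.11
FSPL = 141.2 dB

141.2 dB


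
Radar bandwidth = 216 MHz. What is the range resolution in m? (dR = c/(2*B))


dR = 3e8 / (2 * 216000000.0) = 0.69 m

0.69 m


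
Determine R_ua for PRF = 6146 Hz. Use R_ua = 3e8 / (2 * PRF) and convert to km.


R_ua = 3e8 / (2 * 6146) = 24406.1 m = 24.4 km

24.4 km


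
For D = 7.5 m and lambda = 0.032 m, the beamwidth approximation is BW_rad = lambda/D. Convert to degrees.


BW_rad = 0.032 / 7.5 = 0.004267
BW_deg = 0.24 degrees

0.24 degrees


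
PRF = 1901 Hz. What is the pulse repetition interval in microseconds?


PRI = 1/1901 = 0.0005260389 s = 526.0 us

526.0 us


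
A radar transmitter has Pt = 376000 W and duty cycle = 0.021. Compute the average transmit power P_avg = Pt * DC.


P_avg = 376000 * 0.021 = 7896.0 W

7896.0 W


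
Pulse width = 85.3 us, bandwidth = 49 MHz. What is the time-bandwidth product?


TBP = 85.3 * 49 = 4179.7

4179.7


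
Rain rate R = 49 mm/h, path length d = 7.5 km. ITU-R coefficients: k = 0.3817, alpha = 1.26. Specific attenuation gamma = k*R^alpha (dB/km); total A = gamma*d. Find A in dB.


gamma = 0.3817 * 49^1.26 = 51.448086 dB/km
A = 51.448086 * 7.5 = 385.86 dB

385.86 dB


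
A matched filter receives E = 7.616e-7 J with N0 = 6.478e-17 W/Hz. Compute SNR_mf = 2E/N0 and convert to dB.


SNR_lin = 2 * 7.616e-7 / 6.478e-17 = 2.351e10
SNR_dB = 10*log10(2.351e10) = 103.7 dB

103.7 dB


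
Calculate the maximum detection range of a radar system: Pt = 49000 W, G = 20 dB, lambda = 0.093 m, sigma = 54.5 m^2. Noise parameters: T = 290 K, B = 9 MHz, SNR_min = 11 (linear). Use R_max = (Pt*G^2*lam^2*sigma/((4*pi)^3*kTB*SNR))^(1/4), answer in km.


G_lin = 10^(20/10) = 100.0
R^4 = 49000 * 100.0^2 * 0.093^2 * 54.5 / ((4*pi)^3 * 1.38e-23 * 290 * 9000000.0 * 11)
R^4 = 2.93776e17 m^4
R_max = (2.93776e17)^(1/4) = 23281.1 m = 23.3 km

23.3 km


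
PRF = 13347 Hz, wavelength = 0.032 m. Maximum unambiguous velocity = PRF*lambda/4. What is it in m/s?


V_ua = 13347 * 0.032 / 4 = 106.8 m/s

106.8 m/s


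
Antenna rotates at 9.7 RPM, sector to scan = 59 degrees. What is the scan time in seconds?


t = 59 / (9.7 * 360) * 60 = 1.01 s

1.01 s


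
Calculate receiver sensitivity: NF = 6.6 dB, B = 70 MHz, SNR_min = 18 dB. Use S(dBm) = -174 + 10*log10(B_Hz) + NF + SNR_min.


10*log10(70000000.0) = 78.45
S = -174 + 78.45 + 6.6 + 18 = -70.9 dBm

-70.9 dBm


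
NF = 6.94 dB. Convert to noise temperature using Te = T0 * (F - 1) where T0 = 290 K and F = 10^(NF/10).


NF_lin = 10^(6.94/10) = 4.943107
Te = 290 * (4.943107 - 1) = 1143.5 K

1143.5 K


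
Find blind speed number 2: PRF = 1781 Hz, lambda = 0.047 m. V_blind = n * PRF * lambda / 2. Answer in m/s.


V_blind = 2 * 1781 * 0.047 / 2 = 83.7 m/s

83.7 m/s


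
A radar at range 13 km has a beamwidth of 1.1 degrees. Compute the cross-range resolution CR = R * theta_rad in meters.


BW_rad = 0.019198622
CR = 13000 * 0.019198622 = 249.6 m

249.6 m


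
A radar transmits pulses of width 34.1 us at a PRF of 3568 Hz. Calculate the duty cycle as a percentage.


DC = 34.1e-6 * 3568 * 100 = 12.17%

12.17%


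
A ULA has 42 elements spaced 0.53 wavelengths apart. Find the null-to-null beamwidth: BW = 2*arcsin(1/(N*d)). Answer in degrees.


1/(N*d) = 1/(42*0.53) = 0.044924
BW = 2*arcsin(0.044924) = 5.1 degrees

5.1 degrees


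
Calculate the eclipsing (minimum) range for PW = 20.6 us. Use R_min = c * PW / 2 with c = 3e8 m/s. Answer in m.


R_min = 3e8 * 20.6e-6 / 2 = 3090.0 m

3090.0 m


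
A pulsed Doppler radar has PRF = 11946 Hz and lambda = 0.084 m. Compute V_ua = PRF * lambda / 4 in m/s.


V_ua = 11946 * 0.084 / 4 = 250.9 m/s

250.9 m/s


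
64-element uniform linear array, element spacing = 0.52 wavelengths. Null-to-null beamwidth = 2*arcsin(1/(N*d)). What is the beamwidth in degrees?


1/(N*d) = 1/(64*0.52) = 0.030048
BW = 2*arcsin(0.030048) = 3.4 degrees

3.4 degrees


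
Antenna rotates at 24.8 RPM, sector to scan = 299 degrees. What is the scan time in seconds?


t = 299 / (24.8 * 360) * 60 = 2.01 s

2.01 s


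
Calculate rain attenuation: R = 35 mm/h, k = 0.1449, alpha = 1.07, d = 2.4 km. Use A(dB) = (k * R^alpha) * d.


gamma = 0.1449 * 35^1.07 = 6.504609 dB/km
A = 6.504609 * 2.4 = 15.61 dB

15.61 dB


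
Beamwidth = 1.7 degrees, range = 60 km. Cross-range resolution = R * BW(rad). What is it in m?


BW_rad = 0.029670597
CR = 60000 * 0.029670597 = 1780.2 m

1780.2 m


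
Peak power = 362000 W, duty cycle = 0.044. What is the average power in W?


P_avg = 362000 * 0.044 = 15928.0 W

15928.0 W


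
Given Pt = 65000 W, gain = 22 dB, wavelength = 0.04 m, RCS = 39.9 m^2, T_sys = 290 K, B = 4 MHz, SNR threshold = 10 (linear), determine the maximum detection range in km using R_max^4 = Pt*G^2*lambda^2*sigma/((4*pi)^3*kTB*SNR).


G_lin = 10^(22/10) = 158.489319
R^4 = 65000 * 158.489319^2 * 0.04^2 * 39.9 / ((4*pi)^3 * 1.38e-23 * 290 * 4000000.0 * 10)
R^4 = 3.28125e17 m^4
R_max = (3.28125e17)^(1/4) = 23933.7 m = 23.9 km

23.9 km


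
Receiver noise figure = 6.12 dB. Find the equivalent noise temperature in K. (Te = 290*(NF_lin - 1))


NF_lin = 10^(6.12/10) = 4.092607
Te = 290 * (4.092607 - 1) = 896.9 K

896.9 K


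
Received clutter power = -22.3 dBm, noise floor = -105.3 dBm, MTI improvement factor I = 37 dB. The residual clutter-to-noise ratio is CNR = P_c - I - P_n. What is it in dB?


CNR = -22.3 - 37 - (-105.3) = 46.0 dB

46.0 dB


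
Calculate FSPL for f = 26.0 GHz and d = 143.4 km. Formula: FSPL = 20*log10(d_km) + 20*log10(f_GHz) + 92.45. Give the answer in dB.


20*log10(143.4) = 43.13
20*log10(26.0) = 28.3
FSPL = 163.9 dB

163.9 dB


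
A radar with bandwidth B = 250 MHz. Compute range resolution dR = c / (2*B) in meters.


dR = 3e8 / (2 * 250000000.0) = 0.6 m

0.6 m


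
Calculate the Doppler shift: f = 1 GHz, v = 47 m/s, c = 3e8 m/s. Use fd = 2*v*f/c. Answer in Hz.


fd = 2 * 47 * 1000000000.0 / 3e8 = 313.3 Hz

313.3 Hz


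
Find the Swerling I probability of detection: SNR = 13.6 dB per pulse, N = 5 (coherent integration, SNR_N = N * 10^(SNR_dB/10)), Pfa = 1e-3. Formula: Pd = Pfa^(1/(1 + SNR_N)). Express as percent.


SNR_lin = 10^(13.6/10) = 22.90868
SNR_N = 5 * 22.90868 = 114.5434
1/(1 + SNR_N) = 1/115.5434 = 0.0086548
Pd = (1e-3)^0.0086548 = 0.94197
Pd = 94.2%

94.2%


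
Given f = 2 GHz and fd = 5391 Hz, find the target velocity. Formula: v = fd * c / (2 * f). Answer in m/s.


v = 5391 * 3e8 / (2 * 2000000000.0) = 404.3 m/s

404.3 m/s


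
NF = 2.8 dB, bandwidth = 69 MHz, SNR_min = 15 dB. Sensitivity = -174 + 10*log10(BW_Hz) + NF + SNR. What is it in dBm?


10*log10(69000000.0) = 78.39
S = -174 + 78.39 + 2.8 + 15 = -77.8 dBm

-77.8 dBm


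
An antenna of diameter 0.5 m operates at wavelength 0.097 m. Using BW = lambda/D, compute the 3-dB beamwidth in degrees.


BW_rad = 0.097 / 0.5 = 0.194
BW_deg = 11.12 degrees

11.12 degrees


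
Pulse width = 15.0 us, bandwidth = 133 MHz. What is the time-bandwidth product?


TBP = 15.0 * 133 = 1995.0

1995.0


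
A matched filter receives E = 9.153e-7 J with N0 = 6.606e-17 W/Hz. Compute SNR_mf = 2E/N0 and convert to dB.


SNR_lin = 2 * 9.153e-7 / 6.606e-17 = 2.771e10
SNR_dB = 10*log10(2.771e10) = 104.4 dB

104.4 dB


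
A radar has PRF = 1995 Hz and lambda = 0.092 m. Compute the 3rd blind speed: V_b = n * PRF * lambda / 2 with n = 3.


V_blind = 3 * 1995 * 0.092 / 2 = 275.3 m/s

275.3 m/s


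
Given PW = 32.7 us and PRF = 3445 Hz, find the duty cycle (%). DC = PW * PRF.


DC = 32.7e-6 * 3445 * 100 = 11.27%

11.27%


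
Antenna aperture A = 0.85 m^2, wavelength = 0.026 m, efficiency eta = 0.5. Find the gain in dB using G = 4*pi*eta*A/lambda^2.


G_linear = 4*pi*0.5*0.85/0.026^2 = 7900.45
G_dB = 10*log10(7900.45) = 39.0 dB

39.0 dB


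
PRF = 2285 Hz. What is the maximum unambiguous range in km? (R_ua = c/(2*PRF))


R_ua = 3e8 / (2 * 2285) = 65645.5 m = 65.6 km

65.6 km


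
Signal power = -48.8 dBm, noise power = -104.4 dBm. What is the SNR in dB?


SNR = -48.8 - (-104.4) = 55.6 dB

55.6 dB


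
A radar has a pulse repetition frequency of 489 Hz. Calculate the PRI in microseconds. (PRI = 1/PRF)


PRI = 1/489 = 0.0020449898 s = 2045.0 us

2045.0 us


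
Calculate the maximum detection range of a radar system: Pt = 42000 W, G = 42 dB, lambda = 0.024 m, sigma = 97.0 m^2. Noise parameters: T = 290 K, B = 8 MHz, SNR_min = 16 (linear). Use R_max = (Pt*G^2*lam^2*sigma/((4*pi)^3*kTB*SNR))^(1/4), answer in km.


G_lin = 10^(42/10) = 15848.931925
R^4 = 42000 * 15848.931925^2 * 0.024^2 * 97.0 / ((4*pi)^3 * 1.38e-23 * 290 * 8000000.0 * 16)
R^4 = 5.79865e20 m^4
R_max = (5.79865e20)^(1/4) = 155178.6 m = 155.2 km

155.2 km


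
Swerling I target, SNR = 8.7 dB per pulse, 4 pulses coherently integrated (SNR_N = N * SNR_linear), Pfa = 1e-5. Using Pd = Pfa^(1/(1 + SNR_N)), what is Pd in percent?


SNR_lin = 10^(8.7/10) = 7.4131
SNR_N = 4 * 7.4131 = 29.6524
1/(1 + SNR_N) = 1/30.6524 = 0.0326239
Pd = (1e-5)^0.0326239 = 0.68688
Pd = 68.7%

68.7%


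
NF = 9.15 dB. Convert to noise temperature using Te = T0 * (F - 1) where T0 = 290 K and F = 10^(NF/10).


NF_lin = 10^(9.15/10) = 8.222426
Te = 290 * (8.222426 - 1) = 2094.5 K

2094.5 K


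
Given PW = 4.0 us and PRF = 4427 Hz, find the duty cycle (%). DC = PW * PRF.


DC = 4.0e-6 * 4427 * 100 = 1.77%

1.77%


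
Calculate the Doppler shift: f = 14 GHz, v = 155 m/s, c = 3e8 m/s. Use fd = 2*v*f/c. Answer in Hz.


fd = 2 * 155 * 14000000000.0 / 3e8 = 14466.7 Hz

14466.7 Hz


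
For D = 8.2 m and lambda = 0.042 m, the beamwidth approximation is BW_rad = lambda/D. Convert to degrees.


BW_rad = 0.042 / 8.2 = 0.005122
BW_deg = 0.29 degrees

0.29 degrees


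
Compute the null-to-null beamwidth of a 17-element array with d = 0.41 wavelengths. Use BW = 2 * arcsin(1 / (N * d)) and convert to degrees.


1/(N*d) = 1/(17*0.41) = 0.143472
BW = 2*arcsin(0.143472) = 16.5 degrees

16.5 degrees


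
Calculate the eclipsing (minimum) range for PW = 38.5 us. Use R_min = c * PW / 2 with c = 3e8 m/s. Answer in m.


R_min = 3e8 * 38.5e-6 / 2 = 5775.0 m

5775.0 m


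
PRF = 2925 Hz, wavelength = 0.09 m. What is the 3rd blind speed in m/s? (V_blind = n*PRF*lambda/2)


V_blind = 3 * 2925 * 0.09 / 2 = 394.9 m/s

394.9 m/s


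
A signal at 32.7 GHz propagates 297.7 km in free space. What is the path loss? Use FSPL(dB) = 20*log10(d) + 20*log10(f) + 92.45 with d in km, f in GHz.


20*log10(297.7) = 49.48
20*log10(32.7) = 30.29
FSPL = 172.2 dB

172.2 dB


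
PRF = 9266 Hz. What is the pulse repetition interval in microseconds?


PRI = 1/9266 = 0.0001079214 s = 107.9 us

107.9 us


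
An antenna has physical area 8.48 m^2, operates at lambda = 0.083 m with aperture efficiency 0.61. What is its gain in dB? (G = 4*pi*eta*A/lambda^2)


G_linear = 4*pi*0.61*8.48/0.083^2 = 9435.81
G_dB = 10*log10(9435.81) = 39.7 dB

39.7 dB


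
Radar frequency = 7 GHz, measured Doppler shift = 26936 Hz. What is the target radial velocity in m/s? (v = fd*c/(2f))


v = 26936 * 3e8 / (2 * 7000000000.0) = 577.2 m/s

577.2 m/s


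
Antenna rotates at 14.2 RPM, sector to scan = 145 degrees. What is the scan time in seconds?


t = 145 / (14.2 * 360) * 60 = 1.7 s

1.7 s


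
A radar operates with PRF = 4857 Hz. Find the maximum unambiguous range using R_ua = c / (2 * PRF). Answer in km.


R_ua = 3e8 / (2 * 4857) = 30883.3 m = 30.9 km

30.9 km


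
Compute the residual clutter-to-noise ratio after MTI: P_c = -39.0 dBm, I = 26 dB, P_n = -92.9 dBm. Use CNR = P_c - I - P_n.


CNR = -39.0 - 26 - (-92.9) = 27.9 dB

27.9 dB


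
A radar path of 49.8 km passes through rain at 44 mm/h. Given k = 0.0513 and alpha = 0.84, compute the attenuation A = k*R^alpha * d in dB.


gamma = 0.0513 * 44^0.84 = 1.23202 dB/km
A = 1.23202 * 49.8 = 61.35 dB

61.35 dB


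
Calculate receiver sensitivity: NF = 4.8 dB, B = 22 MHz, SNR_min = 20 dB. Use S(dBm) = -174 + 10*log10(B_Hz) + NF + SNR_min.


10*log10(22000000.0) = 73.42
S = -174 + 73.42 + 4.8 + 20 = -75.8 dBm

-75.8 dBm


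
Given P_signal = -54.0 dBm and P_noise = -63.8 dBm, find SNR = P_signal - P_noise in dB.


SNR = -54.0 - (-63.8) = 9.8 dB

9.8 dB


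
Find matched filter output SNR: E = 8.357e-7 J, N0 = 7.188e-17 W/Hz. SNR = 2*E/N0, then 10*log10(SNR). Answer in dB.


SNR_lin = 2 * 8.357e-7 / 7.188e-17 = 2.325e10
SNR_dB = 10*log10(2.325e10) = 103.7 dB

103.7 dB


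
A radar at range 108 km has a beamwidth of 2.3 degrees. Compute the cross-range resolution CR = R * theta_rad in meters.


BW_rad = 0.040142573
CR = 108000 * 0.040142573 = 4335.4 m

4335.4 m


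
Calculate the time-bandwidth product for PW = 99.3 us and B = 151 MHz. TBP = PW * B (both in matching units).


TBP = 99.3 * 151 = 14994.3

14994.3


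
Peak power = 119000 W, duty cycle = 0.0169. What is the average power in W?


P_avg = 119000 * 0.0169 = 2011.1 W

2011.1 W


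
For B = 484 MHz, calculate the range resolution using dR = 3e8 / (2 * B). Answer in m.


dR = 3e8 / (2 * 484000000.0) = 0.31 m

0.31 m


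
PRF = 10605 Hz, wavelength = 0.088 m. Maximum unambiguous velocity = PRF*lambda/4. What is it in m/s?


V_ua = 10605 * 0.088 / 4 = 233.3 m/s

233.3 m/s


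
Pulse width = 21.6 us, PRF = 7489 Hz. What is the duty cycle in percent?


DC = 21.6e-6 * 7489 * 100 = 16.18%

16.18%


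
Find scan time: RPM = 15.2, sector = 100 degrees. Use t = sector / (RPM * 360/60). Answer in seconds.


t = 100 / (15.2 * 360) * 60 = 1.1 s

1.1 s


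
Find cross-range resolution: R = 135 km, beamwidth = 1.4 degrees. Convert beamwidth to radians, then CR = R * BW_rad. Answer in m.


BW_rad = 0.02443461
CR = 135000 * 0.02443461 = 3298.7 m

3298.7 m


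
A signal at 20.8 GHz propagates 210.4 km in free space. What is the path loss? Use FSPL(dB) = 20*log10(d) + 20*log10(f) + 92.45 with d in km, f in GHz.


20*log10(210.4) = 46.46
20*log10(20.8) = 26.36
FSPL = 165.3 dB

165.3 dB


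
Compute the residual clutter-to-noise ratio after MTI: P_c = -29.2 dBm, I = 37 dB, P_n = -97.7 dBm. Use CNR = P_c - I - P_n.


CNR = -29.2 - 37 - (-97.7) = 31.5 dB

31.5 dB


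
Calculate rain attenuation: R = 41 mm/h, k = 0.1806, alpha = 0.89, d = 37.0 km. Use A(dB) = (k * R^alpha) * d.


gamma = 0.1806 * 41^0.89 = 4.921476 dB/km
A = 4.921476 * 37.0 = 182.09 dB

182.09 dB


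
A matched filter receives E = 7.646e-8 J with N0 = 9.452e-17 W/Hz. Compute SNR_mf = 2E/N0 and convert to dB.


SNR_lin = 2 * 7.646e-8 / 9.452e-17 = 1.618e9
SNR_dB = 10*log10(1.618e9) = 92.1 dB

92.1 dB


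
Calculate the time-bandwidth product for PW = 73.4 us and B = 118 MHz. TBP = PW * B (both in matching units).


TBP = 73.4 * 118 = 8661.2

8661.2


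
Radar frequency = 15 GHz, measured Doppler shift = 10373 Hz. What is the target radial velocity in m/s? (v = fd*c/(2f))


v = 10373 * 3e8 / (2 * 15000000000.0) = 103.7 m/s

103.7 m/s


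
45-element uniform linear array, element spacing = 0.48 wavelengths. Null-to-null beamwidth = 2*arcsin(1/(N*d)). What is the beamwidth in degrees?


1/(N*d) = 1/(45*0.48) = 0.046296
BW = 2*arcsin(0.046296) = 5.3 degrees

5.3 degrees


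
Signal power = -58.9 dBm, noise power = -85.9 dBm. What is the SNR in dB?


SNR = -58.9 - (-85.9) = 27.0 dB

27.0 dB


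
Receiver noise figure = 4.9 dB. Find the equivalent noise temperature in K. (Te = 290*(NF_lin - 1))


NF_lin = 10^(4.9/10) = 3.090295
Te = 290 * (3.090295 - 1) = 606.2 K

606.2 K


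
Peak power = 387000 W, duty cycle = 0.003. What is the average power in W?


P_avg = 387000 * 0.003 = 1161.0 W

1161.0 W


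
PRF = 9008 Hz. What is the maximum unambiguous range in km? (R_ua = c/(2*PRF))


R_ua = 3e8 / (2 * 9008) = 16651.9 m = 16.7 km

16.7 km


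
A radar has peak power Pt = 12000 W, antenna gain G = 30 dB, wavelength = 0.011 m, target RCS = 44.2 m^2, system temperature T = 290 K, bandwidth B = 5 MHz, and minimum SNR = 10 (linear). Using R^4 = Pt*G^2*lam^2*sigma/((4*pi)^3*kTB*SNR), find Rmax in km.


G_lin = 10^(30/10) = 1000.0
R^4 = 12000 * 1000.0^2 * 0.011^2 * 44.2 / ((4*pi)^3 * 1.38e-23 * 290 * 5000000.0 * 10)
R^4 = 1.61626e17 m^4
R_max = (1.61626e17)^(1/4) = 20050.6 m = 20.1 km

20.1 km


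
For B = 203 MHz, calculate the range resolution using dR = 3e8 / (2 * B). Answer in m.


dR = 3e8 / (2 * 203000000.0) = 0.74 m

0.74 m


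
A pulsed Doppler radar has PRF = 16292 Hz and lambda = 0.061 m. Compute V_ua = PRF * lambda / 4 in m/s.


V_ua = 16292 * 0.061 / 4 = 248.5 m/s

248.5 m/s


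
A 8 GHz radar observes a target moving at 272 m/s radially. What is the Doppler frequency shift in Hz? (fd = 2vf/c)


fd = 2 * 272 * 8000000000.0 / 3e8 = 14506.7 Hz

14506.7 Hz


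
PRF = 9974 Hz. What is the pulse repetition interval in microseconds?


PRI = 1/9974 = 0.0001002607 s = 100.3 us

100.3 us


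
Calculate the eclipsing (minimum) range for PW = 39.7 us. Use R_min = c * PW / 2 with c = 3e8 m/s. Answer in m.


R_min = 3e8 * 39.7e-6 / 2 = 5955.0 m

5955.0 m


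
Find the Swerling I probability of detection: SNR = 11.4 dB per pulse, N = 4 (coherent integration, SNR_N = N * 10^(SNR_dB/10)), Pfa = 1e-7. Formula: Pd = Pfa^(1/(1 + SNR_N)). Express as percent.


SNR_lin = 10^(11.4/10) = 13.80384
SNR_N = 4 * 13.80384 = 55.21536
1/(1 + SNR_N) = 1/56.21536 = 0.0177887
Pd = (1e-7)^0.0177887 = 0.75072
Pd = 75.1%

75.1%


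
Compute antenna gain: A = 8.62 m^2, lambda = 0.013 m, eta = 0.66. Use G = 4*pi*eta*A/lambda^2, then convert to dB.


G_linear = 4*pi*0.66*8.62/0.013^2 = 423033.11
G_dB = 10*log10(423033.11) = 56.3 dB

56.3 dB


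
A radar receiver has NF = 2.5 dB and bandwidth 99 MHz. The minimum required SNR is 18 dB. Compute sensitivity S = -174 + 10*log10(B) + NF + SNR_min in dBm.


10*log10(99000000.0) = 79.96
S = -174 + 79.96 + 2.5 + 18 = -73.5 dBm

-73.5 dBm


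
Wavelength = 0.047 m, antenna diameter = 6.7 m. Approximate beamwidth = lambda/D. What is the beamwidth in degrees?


BW_rad = 0.047 / 6.7 = 0.007015
BW_deg = 0.4 degrees

0.4 degrees


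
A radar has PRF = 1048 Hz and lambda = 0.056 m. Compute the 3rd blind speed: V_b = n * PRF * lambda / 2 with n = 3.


V_blind = 3 * 1048 * 0.056 / 2 = 88.0 m/s

88.0 m/s


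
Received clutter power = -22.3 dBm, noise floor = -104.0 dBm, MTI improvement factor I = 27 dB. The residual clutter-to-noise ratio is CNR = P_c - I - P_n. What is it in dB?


CNR = -22.3 - 27 - (-104.0) = 54.7 dB

54.7 dB


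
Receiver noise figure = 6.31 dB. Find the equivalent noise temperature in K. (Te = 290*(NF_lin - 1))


NF_lin = 10^(6.31/10) = 4.275629
Te = 290 * (4.275629 - 1) = 949.9 K

949.9 K


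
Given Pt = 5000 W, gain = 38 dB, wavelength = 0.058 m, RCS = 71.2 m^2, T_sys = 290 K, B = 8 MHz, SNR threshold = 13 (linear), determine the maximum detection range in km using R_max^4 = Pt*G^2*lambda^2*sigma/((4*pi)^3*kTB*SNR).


G_lin = 10^(38/10) = 6309.573445
R^4 = 5000 * 6309.573445^2 * 0.058^2 * 71.2 / ((4*pi)^3 * 1.38e-23 * 290 * 8000000.0 * 13)
R^4 = 5.77253e19 m^4
R_max = (5.77253e19)^(1/4) = 87164.9 m = 87.2 km

87.2 km


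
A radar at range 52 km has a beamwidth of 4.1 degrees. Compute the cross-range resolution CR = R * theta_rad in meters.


BW_rad = 0.071558499
CR = 52000 * 0.071558499 = 3721.0 m

3721.0 m


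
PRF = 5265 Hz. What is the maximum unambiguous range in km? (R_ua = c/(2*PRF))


R_ua = 3e8 / (2 * 5265) = 28490.0 m = 28.5 km

28.5 km


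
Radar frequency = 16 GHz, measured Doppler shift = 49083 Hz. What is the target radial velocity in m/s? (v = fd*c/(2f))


v = 49083 * 3e8 / (2 * 16000000000.0) = 460.2 m/s

460.2 m/s


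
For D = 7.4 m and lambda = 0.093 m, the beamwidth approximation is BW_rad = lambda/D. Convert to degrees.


BW_rad = 0.093 / 7.4 = 0.012568
BW_deg = 0.72 degrees

0.72 degrees


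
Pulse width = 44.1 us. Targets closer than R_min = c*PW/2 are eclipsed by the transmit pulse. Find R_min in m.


R_min = 3e8 * 44.1e-6 / 2 = 6615.0 m

6615.0 m


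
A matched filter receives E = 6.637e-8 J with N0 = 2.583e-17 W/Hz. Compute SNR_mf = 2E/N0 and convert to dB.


SNR_lin = 2 * 6.637e-8 / 2.583e-17 = 5.139e9
SNR_dB = 10*log10(5.139e9) = 97.1 dB

97.1 dB


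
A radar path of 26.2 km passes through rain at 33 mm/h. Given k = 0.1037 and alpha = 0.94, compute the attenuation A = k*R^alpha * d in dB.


gamma = 0.1037 * 33^0.94 = 2.774482 dB/km
A = 2.774482 * 26.2 = 72.69 dB

72.69 dB


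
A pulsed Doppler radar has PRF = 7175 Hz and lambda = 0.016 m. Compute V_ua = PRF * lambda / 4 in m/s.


V_ua = 7175 * 0.016 / 4 = 28.7 m/s

28.7 m/s


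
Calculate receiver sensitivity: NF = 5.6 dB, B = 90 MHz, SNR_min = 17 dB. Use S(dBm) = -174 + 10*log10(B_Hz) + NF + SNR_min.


10*log10(90000000.0) = 79.54
S = -174 + 79.54 + 5.6 + 17 = -71.9 dBm

-71.9 dBm


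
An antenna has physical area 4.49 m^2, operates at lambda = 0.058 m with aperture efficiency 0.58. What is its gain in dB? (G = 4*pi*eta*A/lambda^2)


G_linear = 4*pi*0.58*4.49/0.058^2 = 9728.1
G_dB = 10*log10(9728.1) = 39.9 dB

39.9 dB


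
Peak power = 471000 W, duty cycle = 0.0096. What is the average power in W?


P_avg = 471000 * 0.0096 = 4521.6 W

4521.6 W


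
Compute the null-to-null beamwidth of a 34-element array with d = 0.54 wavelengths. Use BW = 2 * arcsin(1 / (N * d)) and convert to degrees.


1/(N*d) = 1/(34*0.54) = 0.054466
BW = 2*arcsin(0.054466) = 6.2 degrees

6.2 degrees


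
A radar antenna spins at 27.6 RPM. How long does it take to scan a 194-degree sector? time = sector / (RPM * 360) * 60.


t = 194 / (27.6 * 360) * 60 = 1.17 s

1.17 s


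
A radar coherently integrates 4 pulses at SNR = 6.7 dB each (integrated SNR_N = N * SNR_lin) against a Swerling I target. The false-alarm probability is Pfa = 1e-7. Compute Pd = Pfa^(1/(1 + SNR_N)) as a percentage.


SNR_lin = 10^(6.7/10) = 4.67735
SNR_N = 4 * 4.67735 = 18.7094
1/(1 + SNR_N) = 1/19.7094 = 0.0507372
Pd = (1e-7)^0.0507372 = 0.44141
Pd = 44.1%

44.1%


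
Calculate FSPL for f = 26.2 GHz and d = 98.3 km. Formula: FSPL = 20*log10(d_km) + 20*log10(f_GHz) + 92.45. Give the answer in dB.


20*log10(98.3) = 39.85
20*log10(26.2) = 28.37
FSPL = 160.7 dB

160.7 dB


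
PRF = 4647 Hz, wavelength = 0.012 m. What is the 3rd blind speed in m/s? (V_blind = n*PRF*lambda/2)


V_blind = 3 * 4647 * 0.012 / 2 = 83.6 m/s

83.6 m/s


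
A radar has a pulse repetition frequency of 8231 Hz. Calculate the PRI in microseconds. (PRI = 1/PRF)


PRI = 1/8231 = 0.0001214919 s = 121.5 us

121.5 us


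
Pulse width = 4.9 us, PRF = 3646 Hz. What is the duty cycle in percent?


DC = 4.9e-6 * 3646 * 100 = 1.79%

1.79%


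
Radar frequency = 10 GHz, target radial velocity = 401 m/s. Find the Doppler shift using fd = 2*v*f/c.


fd = 2 * 401 * 10000000000.0 / 3e8 = 26733.3 Hz

26733.3 Hz


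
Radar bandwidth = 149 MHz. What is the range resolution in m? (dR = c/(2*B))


dR = 3e8 / (2 * 149000000.0) = 1.01 m

1.01 m


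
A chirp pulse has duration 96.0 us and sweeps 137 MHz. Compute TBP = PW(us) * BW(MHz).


TBP = 96.0 * 137 = 13152.0

13152.0


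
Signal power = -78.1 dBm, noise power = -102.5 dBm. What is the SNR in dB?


SNR = -78.1 - (-102.5) = 24.4 dB

24.4 dB


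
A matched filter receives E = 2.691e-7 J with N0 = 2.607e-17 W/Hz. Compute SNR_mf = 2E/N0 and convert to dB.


SNR_lin = 2 * 2.691e-7 / 2.607e-17 = 2.064e10
SNR_dB = 10*log10(2.064e10) = 103.1 dB

103.1 dB


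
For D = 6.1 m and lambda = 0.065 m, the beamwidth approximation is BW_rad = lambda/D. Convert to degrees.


BW_rad = 0.065 / 6.1 = 0.010656
BW_deg = 0.61 degrees

0.61 degrees


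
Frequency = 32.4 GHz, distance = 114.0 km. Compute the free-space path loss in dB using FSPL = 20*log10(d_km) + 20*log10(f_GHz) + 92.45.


20*log10(114.0) = 41.14
20*log10(32.4) = 30.21
FSPL = 163.8 dB

163.8 dB


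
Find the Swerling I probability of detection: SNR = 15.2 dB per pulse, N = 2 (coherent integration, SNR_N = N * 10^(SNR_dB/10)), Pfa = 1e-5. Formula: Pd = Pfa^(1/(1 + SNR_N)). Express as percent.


SNR_lin = 10^(15.2/10) = 33.11311
SNR_N = 2 * 33.11311 = 66.22622
1/(1 + SNR_N) = 1/67.22622 = 0.0148751
Pd = (1e-5)^0.0148751 = 0.84261
Pd = 84.3%

84.3%


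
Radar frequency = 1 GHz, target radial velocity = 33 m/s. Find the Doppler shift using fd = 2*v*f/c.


fd = 2 * 33 * 1000000000.0 / 3e8 = 220.0 Hz

220.0 Hz


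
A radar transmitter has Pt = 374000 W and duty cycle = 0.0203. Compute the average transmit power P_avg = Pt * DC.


P_avg = 374000 * 0.0203 = 7592.2 W

7592.2 W


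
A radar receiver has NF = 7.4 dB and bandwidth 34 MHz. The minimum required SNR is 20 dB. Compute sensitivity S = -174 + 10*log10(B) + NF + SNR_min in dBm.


10*log10(34000000.0) = 75.31
S = -174 + 75.31 + 7.4 + 20 = -71.3 dBm

-71.3 dBm


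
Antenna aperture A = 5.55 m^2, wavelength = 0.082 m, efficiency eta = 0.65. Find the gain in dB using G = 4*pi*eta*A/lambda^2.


G_linear = 4*pi*0.65*5.55/0.082^2 = 6742.0
G_dB = 10*log10(6742.0) = 38.3 dB

38.3 dB


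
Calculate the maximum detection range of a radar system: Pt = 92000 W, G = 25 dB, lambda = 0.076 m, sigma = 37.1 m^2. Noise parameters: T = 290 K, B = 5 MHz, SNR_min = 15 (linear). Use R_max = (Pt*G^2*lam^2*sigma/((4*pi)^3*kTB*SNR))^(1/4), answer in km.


G_lin = 10^(25/10) = 316.227766
R^4 = 92000 * 316.227766^2 * 0.076^2 * 37.1 / ((4*pi)^3 * 1.38e-23 * 290 * 5000000.0 * 15)
R^4 = 3.30995e18 m^4
R_max = (3.30995e18)^(1/4) = 42653.6 m = 42.7 km

42.7 km


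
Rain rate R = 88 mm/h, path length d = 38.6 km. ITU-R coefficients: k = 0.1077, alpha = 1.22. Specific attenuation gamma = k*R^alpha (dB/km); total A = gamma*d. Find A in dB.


gamma = 0.1077 * 88^1.22 = 25.379588 dB/km
A = 25.379588 * 38.6 = 979.65 dB

979.65 dB


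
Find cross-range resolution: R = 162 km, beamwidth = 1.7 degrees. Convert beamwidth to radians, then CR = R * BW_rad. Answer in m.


BW_rad = 0.029670597
CR = 162000 * 0.029670597 = 4806.6 m

4806.6 m


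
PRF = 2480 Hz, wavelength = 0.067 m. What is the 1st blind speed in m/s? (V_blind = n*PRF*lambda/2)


V_blind = 1 * 2480 * 0.067 / 2 = 83.1 m/s

83.1 m/s


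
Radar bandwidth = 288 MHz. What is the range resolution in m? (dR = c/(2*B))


dR = 3e8 / (2 * 288000000.0) = 0.52 m

0.52 m


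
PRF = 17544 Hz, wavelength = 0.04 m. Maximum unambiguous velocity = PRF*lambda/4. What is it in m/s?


V_ua = 17544 * 0.04 / 4 = 175.4 m/s

175.4 m/s


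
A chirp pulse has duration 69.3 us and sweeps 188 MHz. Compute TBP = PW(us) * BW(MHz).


TBP = 69.3 * 188 = 13028.4

13028.4


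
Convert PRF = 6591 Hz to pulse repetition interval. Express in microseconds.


PRI = 1/6591 = 0.000151722 s = 151.7 us

151.7 us


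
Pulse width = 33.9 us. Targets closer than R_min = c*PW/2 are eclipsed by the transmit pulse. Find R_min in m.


R_min = 3e8 * 33.9e-6 / 2 = 5085.0 m

5085.0 m


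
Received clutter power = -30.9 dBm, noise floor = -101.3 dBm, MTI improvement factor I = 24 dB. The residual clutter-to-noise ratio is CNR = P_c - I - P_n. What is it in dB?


CNR = -30.9 - 24 - (-101.3) = 46.4 dB

46.4 dB


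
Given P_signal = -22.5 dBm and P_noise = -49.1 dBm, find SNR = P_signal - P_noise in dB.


SNR = -22.5 - (-49.1) = 26.6 dB

26.6 dB


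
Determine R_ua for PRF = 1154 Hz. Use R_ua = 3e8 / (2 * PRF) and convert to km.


R_ua = 3e8 / (2 * 1154) = 129982.7 m = 130.0 km

130.0 km


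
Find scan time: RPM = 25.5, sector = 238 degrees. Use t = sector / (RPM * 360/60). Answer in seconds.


t = 238 / (25.5 * 360) * 60 = 1.56 s

1.56 s


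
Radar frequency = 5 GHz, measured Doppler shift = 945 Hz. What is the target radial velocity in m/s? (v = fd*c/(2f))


v = 945 * 3e8 / (2 * 5000000000.0) = 28.4 m/s

28.4 m/s


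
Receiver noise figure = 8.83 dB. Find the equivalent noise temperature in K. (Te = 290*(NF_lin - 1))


NF_lin = 10^(8.83/10) = 7.638358
Te = 290 * (7.638358 - 1) = 1925.1 K

1925.1 K


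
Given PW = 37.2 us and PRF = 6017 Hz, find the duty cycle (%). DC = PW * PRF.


DC = 37.2e-6 * 6017 * 100 = 22.38%

22.38%


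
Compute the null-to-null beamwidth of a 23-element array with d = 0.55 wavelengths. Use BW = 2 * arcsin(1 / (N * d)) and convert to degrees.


1/(N*d) = 1/(23*0.55) = 0.079051
BW = 2*arcsin(0.079051) = 9.1 degrees

9.1 degrees


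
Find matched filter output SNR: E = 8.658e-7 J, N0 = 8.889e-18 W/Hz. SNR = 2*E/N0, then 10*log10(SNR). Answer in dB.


SNR_lin = 2 * 8.658e-7 / 8.889e-18 = 1.948e11
SNR_dB = 10*log10(1.948e11) = 112.9 dB

112.9 dB


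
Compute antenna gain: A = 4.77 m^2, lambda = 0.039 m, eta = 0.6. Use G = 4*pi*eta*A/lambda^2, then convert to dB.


G_linear = 4*pi*0.6*4.77/0.039^2 = 23645.6
G_dB = 10*log10(23645.6) = 43.7 dB

43.7 dB


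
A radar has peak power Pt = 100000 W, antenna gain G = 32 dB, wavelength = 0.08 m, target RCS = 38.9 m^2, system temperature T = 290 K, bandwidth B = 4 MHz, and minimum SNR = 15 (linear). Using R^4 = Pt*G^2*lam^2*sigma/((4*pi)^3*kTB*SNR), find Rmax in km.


G_lin = 10^(32/10) = 1584.893192
R^4 = 100000 * 1584.893192^2 * 0.08^2 * 38.9 / ((4*pi)^3 * 1.38e-23 * 290 * 4000000.0 * 15)
R^4 = 1.31242e20 m^4
R_max = (1.31242e20)^(1/4) = 107033.1 m = 107.0 km

107.0 km


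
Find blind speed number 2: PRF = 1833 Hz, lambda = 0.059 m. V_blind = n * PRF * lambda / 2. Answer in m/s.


V_blind = 2 * 1833 * 0.059 / 2 = 108.1 m/s

108.1 m/s


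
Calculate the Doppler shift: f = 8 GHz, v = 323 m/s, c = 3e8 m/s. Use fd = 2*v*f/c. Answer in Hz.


fd = 2 * 323 * 8000000000.0 / 3e8 = 17226.7 Hz

17226.7 Hz


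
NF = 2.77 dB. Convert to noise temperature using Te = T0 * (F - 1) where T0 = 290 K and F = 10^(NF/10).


NF_lin = 10^(2.77/10) = 1.892344
Te = 290 * (1.892344 - 1) = 258.8 K

258.8 K


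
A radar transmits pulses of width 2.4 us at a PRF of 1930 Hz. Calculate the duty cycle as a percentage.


DC = 2.4e-6 * 1930 * 100 = 0.46%

0.46%


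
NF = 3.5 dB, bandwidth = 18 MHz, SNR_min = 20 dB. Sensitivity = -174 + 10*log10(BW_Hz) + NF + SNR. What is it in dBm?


10*log10(18000000.0) = 72.55
S = -174 + 72.55 + 3.5 + 20 = -77.9 dBm

-77.9 dBm
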